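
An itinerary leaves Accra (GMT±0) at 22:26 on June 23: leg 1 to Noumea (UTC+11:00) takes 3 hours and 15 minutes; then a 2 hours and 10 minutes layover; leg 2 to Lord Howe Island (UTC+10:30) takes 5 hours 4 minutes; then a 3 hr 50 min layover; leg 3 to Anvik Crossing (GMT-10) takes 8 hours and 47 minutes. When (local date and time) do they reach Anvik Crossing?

11:32 on June 24

Accra is at UTC+0, so departure is already 22:26 UTC on Jun 23.
Add 3 hours 15 minutes leg 1 → 01:41 UTC (Jun 24).
Add 2 hours 10 minutes layover in Noumea → 03:51 UTC.
Add 5 hours 4 minutes leg 2 → 08:55 UTC.
Add 3 hours and 50 minutes layover in Lord Howe Island → 12:45 UTC.
Add 8 hours 47 minutes leg 3 → 21:32 UTC.
Anvik Crossing is UTC−10:00, so local arrival = 21:32 − 10:00 = 11:32 on Jun 24.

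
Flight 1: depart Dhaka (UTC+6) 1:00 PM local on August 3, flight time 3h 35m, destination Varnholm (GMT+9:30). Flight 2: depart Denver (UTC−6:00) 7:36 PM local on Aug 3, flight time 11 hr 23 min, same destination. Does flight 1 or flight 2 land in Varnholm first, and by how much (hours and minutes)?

the first, by 26 hours 24 minutes

Flight 1 in UTC: 1:00 PM − 6:00 = 7:00 AM on Aug 3.
+3 hours and 35 minutes → arrive 10:35 AM UTC on Aug 3.
Flight 2 in UTC: 7:36 PM + 6:00 = 1:36 AM on Aug 4.
+11 hours 23 minutes → arrive 12:59 PM UTC on Aug 4.
Flight 1 lands earlier by 26 hours 24 minutes.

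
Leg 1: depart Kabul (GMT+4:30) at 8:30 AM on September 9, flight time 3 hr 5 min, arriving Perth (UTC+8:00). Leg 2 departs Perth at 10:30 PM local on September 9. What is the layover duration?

Convert departure to UTC: 8:30 AM − 4:30 = 4:00 AM UTC on Sep 9.
Add 3 hours 5 minutes flight time → 7:05 AM UTC.
Perth is UTC+8:00, so local arrival = 7:05 AM + 8:00 = 3:05 PM on Sep 9.
Layover = 10:30 PM − 3:05 PM = 7 hours 25 minutes.

7 hours 25 minutes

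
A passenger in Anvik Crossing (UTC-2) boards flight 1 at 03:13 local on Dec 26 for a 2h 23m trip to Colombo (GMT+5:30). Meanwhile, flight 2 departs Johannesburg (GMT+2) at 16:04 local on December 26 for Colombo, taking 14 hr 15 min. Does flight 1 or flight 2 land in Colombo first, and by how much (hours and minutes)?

the first, by 20 hours 43 minutes

Flight 1 in UTC: 03:13 + 2:00 = 05:13 on Dec 26.
+2 hours and 23 minutes → arrive 07:36 UTC on Dec 26.
Flight 2 in UTC: 16:04 − 2:00 = 14:04 on Dec 26.
+14 hours and 15 minutes → arrive 04:19 UTC on Dec 27.
Flight 1 lands earlier by 20 hours 43 minutes.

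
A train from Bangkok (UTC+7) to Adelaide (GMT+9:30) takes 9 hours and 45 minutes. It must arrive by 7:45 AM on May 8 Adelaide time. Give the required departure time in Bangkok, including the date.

7:30 PM on May 7

Target arrival in UTC: 7:45 AM − 9:30 = 10:15 PM on May 7.
Subtract 9 hours 45 minutes → departure 12:30 PM UTC on May 7.
Bangkok is UTC+7:00: 12:30 PM + 7:00 = 7:30 PM on May 7.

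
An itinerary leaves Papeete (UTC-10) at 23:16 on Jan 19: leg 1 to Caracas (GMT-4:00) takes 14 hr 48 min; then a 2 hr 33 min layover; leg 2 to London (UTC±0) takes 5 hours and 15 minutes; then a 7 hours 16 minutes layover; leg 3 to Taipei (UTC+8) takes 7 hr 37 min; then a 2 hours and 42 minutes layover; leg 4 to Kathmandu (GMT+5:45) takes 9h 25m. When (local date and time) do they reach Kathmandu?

Convert departure to UTC: 23:16 + 10:00 = 09:16 UTC on Jan 20.
Add 14 hours 48 minutes leg 1 → 00:04 UTC (Jan 21).
Add 2 hours 33 minutes layover in Caracas → 02:37 UTC.
Add 5 hours 15 minutes leg 2 → 07:52 UTC.
Add 7 hours 16 minutes layover in London → 15:08 UTC.
Add 7 hours 37 minutes leg 3 → 22:45 UTC.
Add 2 hours and 42 minutes layover in Taipei → 01:27 UTC (Jan 22).
Add 9 hours and 25 minutes leg 4 → 10:52 UTC.
Kathmandu is UTC+5:45, so local arrival = 10:52 + 5:45 = 16:37 on Jan 22.

16:37 on January 22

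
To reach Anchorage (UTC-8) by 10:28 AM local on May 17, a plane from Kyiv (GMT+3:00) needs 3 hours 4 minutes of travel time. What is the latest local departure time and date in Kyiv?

Target arrival in UTC: 10:28 AM + 8:00 = 6:28 PM on May 17.
Subtract 3 hours 4 minutes → departure 3:24 PM UTC on May 17.
Kyiv is UTC+3:00: 3:24 PM + 3:00 = 6:24 PM on May 17.

6:24 PM on May 17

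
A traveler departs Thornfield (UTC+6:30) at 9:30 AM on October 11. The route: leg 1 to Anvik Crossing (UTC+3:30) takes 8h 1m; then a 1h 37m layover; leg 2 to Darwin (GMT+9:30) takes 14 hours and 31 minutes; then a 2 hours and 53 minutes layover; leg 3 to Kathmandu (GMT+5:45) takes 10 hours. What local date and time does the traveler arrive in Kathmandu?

9:47 PM on October 12

Convert departure to UTC: 9:30 AM − 6:30 = 3:00 AM UTC on Oct 11.
Add 8 hours 1 minute leg 1 → 11:01 AM UTC.
Add 1 hour and 37 minutes layover in Anvik Crossing → 12:38 PM UTC.
Add 14 hours and 31 minutes leg 2 → 3:09 AM UTC (Oct 12).
Add 2 hours 53 minutes layover in Darwin → 6:02 AM UTC.
Add 10 hours leg 3 → 4:02 PM UTC.
Kathmandu is UTC+5:45, so local arrival = 4:02 PM + 5:45 = 9:47 PM on Oct 12.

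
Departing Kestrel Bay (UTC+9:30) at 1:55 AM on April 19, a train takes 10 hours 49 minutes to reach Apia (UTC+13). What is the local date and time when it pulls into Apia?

Apia is 3:30 ahead of Kestrel Bay.
After 10 hours and 49 minutes it is 12:44 PM in Kestrel Bay.
Shift by the zone difference: 12:44 PM + 3:30 = 4:14 PM on Apr 19 in Apia.

4:14 PM on Apr 19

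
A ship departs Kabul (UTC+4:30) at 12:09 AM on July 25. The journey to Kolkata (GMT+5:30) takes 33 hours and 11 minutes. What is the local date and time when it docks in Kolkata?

Convert departure to UTC: 12:09 AM − 4:30 = 7:39 PM UTC on Jul 24.
Add 33 hours and 11 minutes travel time → 4:50 AM UTC (Jul 26).
Kolkata is UTC+5:30, so local arrival = 4:50 AM + 5:30 = 10:20 AM on Jul 26.

10:20 AM on July 26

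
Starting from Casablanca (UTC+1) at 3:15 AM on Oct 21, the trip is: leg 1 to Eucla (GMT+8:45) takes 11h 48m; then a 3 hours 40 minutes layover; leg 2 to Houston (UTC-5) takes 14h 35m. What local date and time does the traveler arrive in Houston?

3:18 AM on October 22

Convert departure to UTC: 3:15 AM − 1:00 = 2:15 AM UTC on Oct 21.
Add 11 hours 48 minutes leg 1 → 2:03 PM UTC.
Add 3 hours 40 minutes layover in Eucla → 5:43 PM UTC.
Add 14 hours 35 minutes leg 2 → 8:18 AM UTC (Oct 22).
Houston is UTC−5:00, so local arrival = 8:18 AM − 5:00 = 3:18 AM on Oct 22.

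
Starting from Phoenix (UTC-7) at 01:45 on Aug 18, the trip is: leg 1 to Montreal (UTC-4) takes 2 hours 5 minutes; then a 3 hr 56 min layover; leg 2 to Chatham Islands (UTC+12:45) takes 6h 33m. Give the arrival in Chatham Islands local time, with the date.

Convert departure to UTC: 01:45 + 7:00 = 08:45 UTC on Aug 18.
Add 2 hours 5 minutes leg 1 → 10:50 UTC.
Add 3 hours 56 minutes layover in Montreal → 14:46 UTC.
Add 6 hours 33 minutes leg 2 → 21:19 UTC.
Chatham Islands is UTC+12:45, so local arrival = 21:19 + 12:45 = 10:04 on Aug 19.

10:04 on August 19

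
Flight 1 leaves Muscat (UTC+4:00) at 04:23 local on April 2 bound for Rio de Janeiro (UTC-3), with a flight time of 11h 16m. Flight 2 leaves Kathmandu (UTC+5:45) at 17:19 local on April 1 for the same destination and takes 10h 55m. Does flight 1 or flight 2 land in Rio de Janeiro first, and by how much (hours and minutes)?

Flight 1 in UTC: 04:23 − 4:00 = 00:23 on Apr 2.
+11 hours 16 minutes → arrive 11:39 UTC on Apr 2.
Flight 2 in UTC: 17:19 − 5:45 = 11:34 on Apr 1.
+10 hours 55 minutes → arrive 22:29 UTC on Apr 1.
Flight 2 lands earlier by 13 hours 10 minutes.

the second, by 13 hours 10 minutes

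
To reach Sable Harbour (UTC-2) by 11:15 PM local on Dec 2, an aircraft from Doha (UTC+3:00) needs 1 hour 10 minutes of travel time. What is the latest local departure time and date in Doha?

3:05 AM on Dec 3

Target arrival in UTC: 11:15 PM + 2:00 = 1:15 AM on Dec 3.
Subtract 1 hour 10 minutes → departure 12:05 AM UTC on Dec 3.
Doha is UTC+3:00: 12:05 AM + 3:00 = 3:05 AM on Dec 3.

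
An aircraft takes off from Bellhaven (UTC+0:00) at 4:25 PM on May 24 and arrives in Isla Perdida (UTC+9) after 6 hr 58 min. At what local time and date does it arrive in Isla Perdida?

8:23 AM on May 25

Bellhaven is at UTC+0, so departure is already 4:25 PM UTC on May 24.
Add 6 hours and 58 minutes travel time → 11:23 PM UTC.
Isla Perdida is UTC+9:00, so local arrival = 11:23 PM + 9:00 = 8:23 AM on May 25.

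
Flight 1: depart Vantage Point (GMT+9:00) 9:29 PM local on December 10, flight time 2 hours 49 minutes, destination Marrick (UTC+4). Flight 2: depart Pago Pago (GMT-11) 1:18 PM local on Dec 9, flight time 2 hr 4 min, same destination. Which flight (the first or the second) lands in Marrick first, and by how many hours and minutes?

the second, by 12 hours 56 minutes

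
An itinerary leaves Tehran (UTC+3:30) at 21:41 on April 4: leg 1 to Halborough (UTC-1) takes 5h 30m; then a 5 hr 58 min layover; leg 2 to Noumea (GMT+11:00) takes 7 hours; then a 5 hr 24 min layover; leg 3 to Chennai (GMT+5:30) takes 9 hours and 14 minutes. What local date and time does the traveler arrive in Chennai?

08:47 on April 6

Convert departure to UTC: 21:41 − 3:30 = 18:11 UTC on Apr 4.
Add 5 hours 30 minutes leg 1 → 23:41 UTC.
Add 5 hours and 58 minutes layover in Halborough → 05:39 UTC (Apr 5).
Add 7 hours leg 2 → 12:39 UTC.
Add 5 hours and 24 minutes layover in Noumea → 18:03 UTC.
Add 9 hours 14 minutes leg 3 → 03:17 UTC (Apr 6).
Chennai is UTC+5:30, so local arrival = 03:17 + 5:30 = 08:47 on Apr 6.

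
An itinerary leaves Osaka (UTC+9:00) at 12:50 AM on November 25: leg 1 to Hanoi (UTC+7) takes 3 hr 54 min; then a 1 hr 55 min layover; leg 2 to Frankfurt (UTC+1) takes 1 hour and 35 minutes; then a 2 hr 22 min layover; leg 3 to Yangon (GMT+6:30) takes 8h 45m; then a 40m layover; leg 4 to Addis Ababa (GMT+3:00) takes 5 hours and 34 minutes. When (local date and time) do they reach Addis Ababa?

Convert departure to UTC: 12:50 AM − 9:00 = 3:50 PM UTC on Nov 24.
Add 3 hours 54 minutes leg 1 → 7:44 PM UTC.
Add 1 hour and 55 minutes layover in Hanoi → 9:39 PM UTC.
Add 1 hour 35 minutes leg 2 → 11:14 PM UTC.
Add 2 hours and 22 minutes layover in Frankfurt → 1:36 AM UTC (Nov 25).
Add 8 hours and 45 minutes leg 3 → 10:21 AM UTC.
Add 40 minutes layover in Yangon → 11:01 AM UTC.
Add 5 hours and 34 minutes leg 4 → 4:35 PM UTC.
Addis Ababa is UTC+3:00, so local arrival = 4:35 PM + 3:00 = 7:35 PM on Nov 25.

7:35 PM on Nov 25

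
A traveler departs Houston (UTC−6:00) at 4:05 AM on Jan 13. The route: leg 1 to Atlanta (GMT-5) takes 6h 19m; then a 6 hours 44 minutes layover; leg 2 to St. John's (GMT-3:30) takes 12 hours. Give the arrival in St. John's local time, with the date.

Convert departure to UTC: 4:05 AM + 6:00 = 10:05 AM UTC on Jan 13.
Add 6 hours 19 minutes leg 1 → 4:24 PM UTC.
Add 6 hours 44 minutes layover in Atlanta → 11:08 PM UTC.
Add 12 hours leg 2 → 11:08 AM UTC (Jan 14).
St. John's is UTC−3:30, so local arrival = 11:08 AM − 3:30 = 7:38 AM on Jan 14.

7:38 AM on January 14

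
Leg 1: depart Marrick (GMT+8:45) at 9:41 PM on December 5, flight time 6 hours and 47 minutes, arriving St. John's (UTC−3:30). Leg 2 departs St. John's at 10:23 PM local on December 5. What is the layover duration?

6 hours 10 minutes

Convert departure to UTC: 9:41 PM − 8:45 = 12:56 PM UTC on Dec 5.
Add 6 hours 47 minutes flight time → 7:43 PM UTC.
St. John's is UTC−3:30, so local arrival = 7:43 PM − 3:30 = 4:13 PM on Dec 5.
Layover = 10:23 PM − 4:13 PM = 6 hours 10 minutes.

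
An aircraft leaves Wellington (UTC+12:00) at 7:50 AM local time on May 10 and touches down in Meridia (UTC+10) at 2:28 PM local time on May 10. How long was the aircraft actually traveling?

Departure in UTC: 7:50 AM − 12:00 = 7:50 PM on May 9.
Arrival in UTC: 2:28 PM − 10:00 = 4:28 AM on May 10.
Elapsed = 4:28 AM − 7:50 PM (+1 day) = 8 hours 38 minutes.

8 hours 38 minutes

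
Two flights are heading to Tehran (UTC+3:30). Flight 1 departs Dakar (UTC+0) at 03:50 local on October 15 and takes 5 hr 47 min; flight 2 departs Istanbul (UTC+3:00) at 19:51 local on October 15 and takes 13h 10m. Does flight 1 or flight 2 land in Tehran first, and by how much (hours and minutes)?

Flight 1 departs at 03:50 UTC (Oct 15).
+5 hours and 47 minutes → arrive 09:37 UTC on Oct 15.
Flight 2 in UTC: 19:51 − 3:00 = 16:51 on Oct 15.
+13 hours 10 minutes → arrive 06:01 UTC on Oct 16.
Flight 1 lands earlier by 20 hours 24 minutes.

the first, by 20 hours 24 minutes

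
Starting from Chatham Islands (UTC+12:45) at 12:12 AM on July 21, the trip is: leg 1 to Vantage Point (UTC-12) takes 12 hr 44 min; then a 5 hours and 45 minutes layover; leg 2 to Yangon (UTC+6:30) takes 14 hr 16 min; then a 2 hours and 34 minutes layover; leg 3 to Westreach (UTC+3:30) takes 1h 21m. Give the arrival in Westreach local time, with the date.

Convert departure to UTC: 12:12 AM − 12:45 = 11:27 AM UTC on Jul 20.
Add 12 hours and 44 minutes leg 1 → 12:11 AM UTC (Jul 21).
Add 5 hours and 45 minutes layover in Vantage Point → 5:56 AM UTC.
Add 14 hours and 16 minutes leg 2 → 8:12 PM UTC.
Add 2 hours and 34 minutes layover in Yangon → 10:46 PM UTC.
Add 1 hour 21 minutes leg 3 → 12:07 AM UTC (Jul 22).
Westreach is UTC+3:30, so local arrival = 12:07 AM + 3:30 = 3:37 AM on Jul 22.

3:37 AM on July 22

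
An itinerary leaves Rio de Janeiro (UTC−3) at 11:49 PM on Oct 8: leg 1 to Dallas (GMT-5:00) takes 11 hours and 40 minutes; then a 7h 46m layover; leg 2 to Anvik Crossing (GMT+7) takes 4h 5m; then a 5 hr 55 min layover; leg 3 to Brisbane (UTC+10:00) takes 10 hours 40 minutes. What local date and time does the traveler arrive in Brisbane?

Convert departure to UTC: 11:49 PM + 3:00 = 2:49 AM UTC on Oct 9.
Add 11 hours and 40 minutes leg 1 → 2:29 PM UTC.
Add 7 hours 46 minutes layover in Dallas → 10:15 PM UTC.
Add 4 hours and 5 minutes leg 2 → 2:20 AM UTC (Oct 10).
Add 5 hours 55 minutes layover in Anvik Crossing → 8:15 AM UTC.
Add 10 hours 40 minutes leg 3 → 6:55 PM UTC.
Brisbane is UTC+10:00, so local arrival = 6:55 PM + 10:00 = 4:55 AM on Oct 11.

4:55 AM on October 11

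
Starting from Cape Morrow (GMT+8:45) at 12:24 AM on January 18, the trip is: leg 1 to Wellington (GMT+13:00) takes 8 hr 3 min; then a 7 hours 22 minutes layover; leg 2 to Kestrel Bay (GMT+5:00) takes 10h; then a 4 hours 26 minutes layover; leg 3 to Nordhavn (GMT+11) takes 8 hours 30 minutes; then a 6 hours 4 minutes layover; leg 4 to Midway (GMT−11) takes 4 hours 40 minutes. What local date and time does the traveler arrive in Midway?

5:44 AM on January 19

Convert departure to UTC: 12:24 AM − 8:45 = 3:39 PM UTC on Jan 17.
Add 8 hours and 3 minutes leg 1 → 11:42 PM UTC.
Add 7 hours and 22 minutes layover in Wellington → 7:04 AM UTC (Jan 18).
Add 10 hours leg 2 → 5:04 PM UTC.
Add 4 hours 26 minutes layover in Kestrel Bay → 9:30 PM UTC.
Add 8 hours 30 minutes leg 3 → 6:00 AM UTC (Jan 19).
Add 6 hours and 4 minutes layover in Nordhavn → 12:04 PM UTC.
Add 4 hours and 40 minutes leg 4 → 4:44 PM UTC.
Midway is UTC−11:00, so local arrival = 4:44 PM − 11:00 = 5:44 AM on Jan 19.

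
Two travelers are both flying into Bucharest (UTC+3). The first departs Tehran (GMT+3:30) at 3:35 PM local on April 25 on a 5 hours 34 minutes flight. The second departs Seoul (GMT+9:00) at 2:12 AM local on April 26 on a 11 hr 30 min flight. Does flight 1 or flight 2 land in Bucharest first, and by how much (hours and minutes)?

Flight 1 in UTC: 3:35 PM − 3:30 = 12:05 PM on Apr 25.
+5 hours and 34 minutes → arrive 5:39 PM UTC on Apr 25.
Flight 2 in UTC: 2:12 AM − 9:00 = 5:12 PM on Apr 25.
+11 hours 30 minutes → arrive 4:42 AM UTC on Apr 26.
Flight 1 lands earlier by 11 hours 3 minutes.

the first, by 11 hours 3 minutes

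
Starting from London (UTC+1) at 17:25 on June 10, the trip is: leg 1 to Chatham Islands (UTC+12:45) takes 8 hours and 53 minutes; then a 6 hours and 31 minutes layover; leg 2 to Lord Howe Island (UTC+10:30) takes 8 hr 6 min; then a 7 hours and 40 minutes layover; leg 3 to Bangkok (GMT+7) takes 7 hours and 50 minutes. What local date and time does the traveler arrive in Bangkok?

Convert departure to UTC: 17:25 − 1:00 = 16:25 UTC on Jun 10.
Add 8 hours and 53 minutes leg 1 → 01:18 UTC (Jun 11).
Add 6 hours and 31 minutes layover in Chatham Islands → 07:49 UTC.
Add 8 hours and 6 minutes leg 2 → 15:55 UTC.
Add 7 hours 40 minutes layover in Lord Howe Island → 23:35 UTC.
Add 7 hours 50 minutes leg 3 → 07:25 UTC (Jun 12).
Bangkok is UTC+7:00, so local arrival = 07:25 + 7:00 = 14:25 on Jun 12.

14:25 on June 12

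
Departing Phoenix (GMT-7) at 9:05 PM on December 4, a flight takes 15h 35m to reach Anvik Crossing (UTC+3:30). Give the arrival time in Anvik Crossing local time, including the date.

11:10 PM on December 5

Convert departure to UTC: 9:05 PM + 7:00 = 4:05 AM UTC on Dec 5.
Add 15 hours and 35 minutes travel time → 7:40 PM UTC.
Anvik Crossing is UTC+3:30, so local arrival = 7:40 PM + 3:30 = 11:10 PM on Dec 5.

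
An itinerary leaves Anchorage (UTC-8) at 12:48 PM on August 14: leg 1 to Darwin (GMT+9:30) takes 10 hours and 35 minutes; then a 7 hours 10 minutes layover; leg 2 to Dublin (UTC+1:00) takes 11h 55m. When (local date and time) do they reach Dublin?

3:28 AM on Aug 16

Convert departure to UTC: 12:48 PM + 8:00 = 8:48 PM UTC on Aug 14.
Add 10 hours 35 minutes leg 1 → 7:23 AM UTC (Aug 15).
Add 7 hours and 10 minutes layover in Darwin → 2:33 PM UTC.
Add 11 hours 55 minutes leg 2 → 2:28 AM UTC (Aug 16).
Dublin is UTC+1:00, so local arrival = 2:28 AM + 1:00 = 3:28 AM on Aug 16.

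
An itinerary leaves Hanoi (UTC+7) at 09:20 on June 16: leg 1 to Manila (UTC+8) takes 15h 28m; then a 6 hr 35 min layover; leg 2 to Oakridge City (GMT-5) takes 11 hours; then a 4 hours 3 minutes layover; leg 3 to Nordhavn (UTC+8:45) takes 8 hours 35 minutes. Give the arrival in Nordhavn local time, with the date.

08:46 on June 18

Convert departure to UTC: 09:20 − 7:00 = 02:20 UTC on Jun 16.
Add 15 hours 28 minutes leg 1 → 17:48 UTC.
Add 6 hours 35 minutes layover in Manila → 00:23 UTC (Jun 17).
Add 11 hours leg 2 → 11:23 UTC.
Add 4 hours 3 minutes layover in Oakridge City → 15:26 UTC.
Add 8 hours 35 minutes leg 3 → 00:01 UTC (Jun 18).
Nordhavn is UTC+8:45, so local arrival = 00:01 + 8:45 = 08:46 on Jun 18.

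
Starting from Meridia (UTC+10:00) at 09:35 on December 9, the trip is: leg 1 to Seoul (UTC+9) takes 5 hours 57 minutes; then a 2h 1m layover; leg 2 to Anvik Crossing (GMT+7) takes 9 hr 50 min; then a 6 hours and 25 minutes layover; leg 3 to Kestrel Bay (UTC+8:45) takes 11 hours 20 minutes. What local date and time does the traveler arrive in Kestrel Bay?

19:53 on December 10

Convert departure to UTC: 09:35 − 10:00 = 23:35 UTC on Dec 8.
Add 5 hours 57 minutes leg 1 → 05:32 UTC (Dec 9).
Add 2 hours 1 minute layover in Seoul → 07:33 UTC.
Add 9 hours and 50 minutes leg 2 → 17:23 UTC.
Add 6 hours 25 minutes layover in Anvik Crossing → 23:48 UTC.
Add 11 hours 20 minutes leg 3 → 11:08 UTC (Dec 10).
Kestrel Bay is UTC+8:45, so local arrival = 11:08 + 8:45 = 19:53 on Dec 10.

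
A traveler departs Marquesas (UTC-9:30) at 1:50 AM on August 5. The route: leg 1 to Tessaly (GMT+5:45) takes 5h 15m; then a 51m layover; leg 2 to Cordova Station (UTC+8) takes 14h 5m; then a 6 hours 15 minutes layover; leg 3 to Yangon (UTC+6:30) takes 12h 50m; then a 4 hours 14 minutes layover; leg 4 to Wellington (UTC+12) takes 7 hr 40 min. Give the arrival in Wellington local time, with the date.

Convert departure to UTC: 1:50 AM + 9:30 = 11:20 AM UTC on Aug 5.
Add 5 hours and 15 minutes leg 1 → 4:35 PM UTC.
Add 51 minutes layover in Tessaly → 5:26 PM UTC.
Add 14 hours and 5 minutes leg 2 → 7:31 AM UTC (Aug 6).
Add 6 hours and 15 minutes layover in Cordova Station → 1:46 PM UTC.
Add 12 hours 50 minutes leg 3 → 2:36 AM UTC (Aug 7).
Add 4 hours and 14 minutes layover in Yangon → 6:50 AM UTC.
Add 7 hours 40 minutes leg 4 → 2:30 PM UTC.
Wellington is UTC+12:00, so local arrival = 2:30 PM + 12:00 = 2:30 AM on Aug 8.

2:30 AM on Aug 8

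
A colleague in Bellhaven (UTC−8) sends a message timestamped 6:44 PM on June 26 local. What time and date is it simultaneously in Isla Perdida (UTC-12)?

Isla Perdida is 4:00 behind Bellhaven.
Shift by the zone difference: 6:44 PM − 4:00 = 2:44 PM on Jun 26 in Isla Perdida.

2:44 PM on Jun 26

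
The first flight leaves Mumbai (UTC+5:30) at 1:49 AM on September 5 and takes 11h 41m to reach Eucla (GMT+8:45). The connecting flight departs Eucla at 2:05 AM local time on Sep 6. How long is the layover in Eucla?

Convert departure to UTC: 1:49 AM − 5:30 = 8:19 PM UTC on Sep 4.
Add 11 hours and 41 minutes flight time → 8:00 AM UTC (Sep 5).
Eucla is UTC+8:45, so local arrival = 8:00 AM + 8:45 = 4:45 PM on Sep 5.
Layover = 2:05 AM − 4:45 PM (+1 day) = 9 hours 20 minutes.

9 hours 20 minutes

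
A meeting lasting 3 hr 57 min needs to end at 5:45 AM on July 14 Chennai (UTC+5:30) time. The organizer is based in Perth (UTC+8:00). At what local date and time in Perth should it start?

4:18 AM on July 14

Target end time in UTC: 5:45 AM − 5:30 = 12:15 AM on Jul 14.
Subtract 3 hours 57 minutes → start 8:18 PM UTC on Jul 13.
Perth is UTC+8:00: 8:18 PM + 8:00 = 4:18 AM on Jul 14.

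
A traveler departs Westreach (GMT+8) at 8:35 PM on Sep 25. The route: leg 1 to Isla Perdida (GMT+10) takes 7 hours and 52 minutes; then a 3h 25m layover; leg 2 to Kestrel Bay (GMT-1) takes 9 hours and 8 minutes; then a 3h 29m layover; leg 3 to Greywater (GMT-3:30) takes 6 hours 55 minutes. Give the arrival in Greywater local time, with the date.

Convert departure to UTC: 8:35 PM − 8:00 = 12:35 PM UTC on Sep 25.
Add 7 hours 52 minutes leg 1 → 8:27 PM UTC.
Add 3 hours and 25 minutes layover in Isla Perdida → 11:52 PM UTC.
Add 9 hours 8 minutes leg 2 → 9:00 AM UTC (Sep 26).
Add 3 hours 29 minutes layover in Kestrel Bay → 12:29 PM UTC.
Add 6 hours and 55 minutes leg 3 → 7:24 PM UTC.
Greywater is UTC−3:30, so local arrival = 7:24 PM − 3:30 = 3:54 PM on Sep 26.

3:54 PM on September 26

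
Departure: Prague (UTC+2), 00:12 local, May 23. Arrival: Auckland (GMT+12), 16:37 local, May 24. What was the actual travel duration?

30 hours 25 minutes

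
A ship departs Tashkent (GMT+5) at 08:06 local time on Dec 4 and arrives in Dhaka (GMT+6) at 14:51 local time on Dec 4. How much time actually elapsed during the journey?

5 hours 45 minutes

Departure in UTC: 08:06 − 5:00 = 03:06 on Dec 4.
Arrival in UTC: 14:51 − 6:00 = 08:51 on Dec 4.
Elapsed = 08:51 − 03:06 = 5 hours 45 minutes.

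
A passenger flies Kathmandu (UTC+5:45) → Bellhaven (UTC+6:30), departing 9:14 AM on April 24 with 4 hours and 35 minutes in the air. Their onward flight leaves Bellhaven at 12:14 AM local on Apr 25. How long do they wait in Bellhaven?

9 hours 40 minutes

Convert departure to UTC: 9:14 AM − 5:45 = 3:29 AM UTC on Apr 24.
Add 4 hours 35 minutes flight time → 8:04 AM UTC.
Bellhaven is UTC+6:30, so local arrival = 8:04 AM + 6:30 = 2:34 PM on Apr 24.
Layover = 12:14 AM − 2:34 PM (+1 day) = 9 hours 40 minutes.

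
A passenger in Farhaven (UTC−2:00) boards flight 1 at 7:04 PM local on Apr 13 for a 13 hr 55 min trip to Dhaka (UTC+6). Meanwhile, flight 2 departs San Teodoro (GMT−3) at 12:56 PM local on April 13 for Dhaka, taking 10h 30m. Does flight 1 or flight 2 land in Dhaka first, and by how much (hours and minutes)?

Flight 1 in UTC: 7:04 PM + 2:00 = 9:04 PM on Apr 13.
+13 hours and 55 minutes → arrive 10:59 AM UTC on Apr 14.
Flight 2 in UTC: 12:56 PM + 3:00 = 3:56 PM on Apr 13.
+10 hours 30 minutes → arrive 2:26 AM UTC on Apr 14.
Flight 2 lands earlier by 8 hours 33 minutes.

the second, by 8 hours 33 minutes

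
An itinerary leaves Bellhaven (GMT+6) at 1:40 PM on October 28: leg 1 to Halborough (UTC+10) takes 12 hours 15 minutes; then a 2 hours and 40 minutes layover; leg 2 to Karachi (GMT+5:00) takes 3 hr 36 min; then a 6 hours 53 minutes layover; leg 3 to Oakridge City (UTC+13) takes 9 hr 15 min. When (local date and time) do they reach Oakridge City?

7:19 AM on Oct 30

Convert departure to UTC: 1:40 PM − 6:00 = 7:40 AM UTC on Oct 28.
Add 12 hours and 15 minutes leg 1 → 7:55 PM UTC.
Add 2 hours and 40 minutes layover in Halborough → 10:35 PM UTC.
Add 3 hours 36 minutes leg 2 → 2:11 AM UTC (Oct 29).
Add 6 hours and 53 minutes layover in Karachi → 9:04 AM UTC.
Add 9 hours 15 minutes leg 3 → 6:19 PM UTC.
Oakridge City is UTC+13:00, so local arrival = 6:19 PM + 13:00 = 7:19 AM on Oct 30.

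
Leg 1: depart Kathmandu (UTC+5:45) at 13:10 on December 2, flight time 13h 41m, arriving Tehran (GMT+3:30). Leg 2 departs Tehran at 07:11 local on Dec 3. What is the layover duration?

6 hours 35 minutes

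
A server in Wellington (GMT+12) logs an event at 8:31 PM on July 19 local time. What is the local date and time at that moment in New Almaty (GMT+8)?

4:31 PM on Jul 19

In UTC: 8:31 PM − 12:00 = 8:31 AM on Jul 19.
New Almaty is UTC+8:00: 8:31 AM + 8:00 = 4:31 PM on Jul 19.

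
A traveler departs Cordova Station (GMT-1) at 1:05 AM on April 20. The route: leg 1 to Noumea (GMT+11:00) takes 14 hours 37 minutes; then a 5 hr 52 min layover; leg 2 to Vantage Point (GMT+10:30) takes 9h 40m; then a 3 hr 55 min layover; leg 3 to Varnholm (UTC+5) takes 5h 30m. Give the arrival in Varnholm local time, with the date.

10:39 PM on April 21

Convert departure to UTC: 1:05 AM + 1:00 = 2:05 AM UTC on Apr 20.
Add 14 hours 37 minutes leg 1 → 4:42 PM UTC.
Add 5 hours 52 minutes layover in Noumea → 10:34 PM UTC.
Add 9 hours and 40 minutes leg 2 → 8:14 AM UTC (Apr 21).
Add 3 hours and 55 minutes layover in Vantage Point → 12:09 PM UTC.
Add 5 hours and 30 minutes leg 3 → 5:39 PM UTC.
Varnholm is UTC+5:00, so local arrival = 5:39 PM + 5:00 = 10:39 PM on Apr 21.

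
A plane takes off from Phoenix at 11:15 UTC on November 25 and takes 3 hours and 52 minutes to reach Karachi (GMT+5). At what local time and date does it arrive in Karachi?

20:07 on Nov 25

Departure is given in UTC: 11:15 on Nov 25.
Add 3 hours and 52 minutes → 15:07 UTC.
Karachi is UTC+5:00: 15:07 + 5:00 = 20:07 on Nov 25.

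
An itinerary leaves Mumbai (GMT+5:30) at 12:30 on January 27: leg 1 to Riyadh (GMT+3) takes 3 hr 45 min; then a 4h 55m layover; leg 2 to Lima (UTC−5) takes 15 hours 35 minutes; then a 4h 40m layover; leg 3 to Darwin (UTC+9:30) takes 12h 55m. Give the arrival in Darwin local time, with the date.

10:20 on Jan 29

Convert departure to UTC: 12:30 − 5:30 = 07:00 UTC on Jan 27.
Add 3 hours 45 minutes leg 1 → 10:45 UTC.
Add 4 hours and 55 minutes layover in Riyadh → 15:40 UTC.
Add 15 hours and 35 minutes leg 2 → 07:15 UTC (Jan 28).
Add 4 hours and 40 minutes layover in Lima → 11:55 UTC.
Add 12 hours 55 minutes leg 3 → 00:50 UTC (Jan 29).
Darwin is UTC+9:30, so local arrival = 00:50 + 9:30 = 10:20 on Jan 29.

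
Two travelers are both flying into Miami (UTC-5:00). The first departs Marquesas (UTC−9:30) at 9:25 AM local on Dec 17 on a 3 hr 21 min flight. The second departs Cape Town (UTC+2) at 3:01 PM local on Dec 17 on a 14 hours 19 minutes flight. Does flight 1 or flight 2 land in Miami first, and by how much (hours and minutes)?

the first, by 5 hours 4 minutes

Flight 1 in UTC: 9:25 AM + 9:30 = 6:55 PM on Dec 17.
+3 hours 21 minutes → arrive 10:16 PM UTC on Dec 17.
Flight 2 in UTC: 3:01 PM − 2:00 = 1:01 PM on Dec 17.
+14 hours and 19 minutes → arrive 3:20 AM UTC on Dec 18.
Flight 1 lands earlier by 5 hours 4 minutes.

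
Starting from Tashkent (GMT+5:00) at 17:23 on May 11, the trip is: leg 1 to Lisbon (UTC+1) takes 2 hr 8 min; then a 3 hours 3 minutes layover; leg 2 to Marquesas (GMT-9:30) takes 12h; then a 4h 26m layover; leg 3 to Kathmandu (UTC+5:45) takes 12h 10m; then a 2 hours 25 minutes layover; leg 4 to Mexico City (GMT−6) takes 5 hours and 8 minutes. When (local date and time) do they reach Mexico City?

Convert departure to UTC: 17:23 − 5:00 = 12:23 UTC on May 11.
Add 2 hours and 8 minutes leg 1 → 14:31 UTC.
Add 3 hours and 3 minutes layover in Lisbon → 17:34 UTC.
Add 12 hours leg 2 → 05:34 UTC (May 12).
Add 4 hours 26 minutes layover in Marquesas → 10:00 UTC.
Add 12 hours and 10 minutes leg 3 → 22:10 UTC.
Add 2 hours 25 minutes layover in Kathmandu → 00:35 UTC (May 13).
Add 5 hours and 8 minutes leg 4 → 05:43 UTC.
Mexico City is UTC−6:00, so local arrival = 05:43 − 6:00 = 23:43 on May 12.

23:43 on May 12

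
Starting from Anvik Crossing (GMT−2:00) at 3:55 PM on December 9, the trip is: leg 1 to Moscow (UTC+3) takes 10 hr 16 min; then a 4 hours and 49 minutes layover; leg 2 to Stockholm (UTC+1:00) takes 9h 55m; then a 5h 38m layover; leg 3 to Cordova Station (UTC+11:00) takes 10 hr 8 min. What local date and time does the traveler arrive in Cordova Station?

Convert departure to UTC: 3:55 PM + 2:00 = 5:55 PM UTC on Dec 9.
Add 10 hours 16 minutes leg 1 → 4:11 AM UTC (Dec 10).
Add 4 hours and 49 minutes layover in Moscow → 9:00 AM UTC.
Add 9 hours and 55 minutes leg 2 → 6:55 PM UTC.
Add 5 hours 38 minutes layover in Stockholm → 12:33 AM UTC (Dec 11).
Add 10 hours 8 minutes leg 3 → 10:41 AM UTC.
Cordova Station is UTC+11:00, so local arrival = 10:41 AM + 11:00 = 9:41 PM on Dec 11.

9:41 PM on December 11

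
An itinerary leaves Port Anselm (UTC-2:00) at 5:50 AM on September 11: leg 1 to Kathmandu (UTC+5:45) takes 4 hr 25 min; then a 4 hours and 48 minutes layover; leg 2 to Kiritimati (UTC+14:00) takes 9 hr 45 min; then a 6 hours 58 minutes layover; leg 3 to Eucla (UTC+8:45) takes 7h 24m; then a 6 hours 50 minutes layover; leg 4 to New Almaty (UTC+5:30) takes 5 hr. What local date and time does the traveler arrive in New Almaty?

10:30 AM on Sep 13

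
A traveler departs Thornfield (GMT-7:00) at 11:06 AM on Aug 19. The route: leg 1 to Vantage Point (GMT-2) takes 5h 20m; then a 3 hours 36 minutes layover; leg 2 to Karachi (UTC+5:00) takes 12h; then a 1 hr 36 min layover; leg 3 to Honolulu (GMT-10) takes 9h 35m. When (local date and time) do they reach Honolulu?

4:13 PM on August 20

Convert departure to UTC: 11:06 AM + 7:00 = 6:06 PM UTC on Aug 19.
Add 5 hours 20 minutes leg 1 → 11:26 PM UTC.
Add 3 hours 36 minutes layover in Vantage Point → 3:02 AM UTC (Aug 20).
Add 12 hours leg 2 → 3:02 PM UTC.
Add 1 hour and 36 minutes layover in Karachi → 4:38 PM UTC.
Add 9 hours and 35 minutes leg 3 → 2:13 AM UTC (Aug 21).
Honolulu is UTC−10:00, so local arrival = 2:13 AM − 10:00 = 4:13 PM on Aug 20.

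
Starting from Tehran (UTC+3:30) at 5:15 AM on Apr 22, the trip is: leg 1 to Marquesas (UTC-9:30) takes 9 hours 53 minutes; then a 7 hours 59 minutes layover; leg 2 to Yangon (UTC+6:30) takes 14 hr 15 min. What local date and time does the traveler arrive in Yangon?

Convert departure to UTC: 5:15 AM − 3:30 = 1:45 AM UTC on Apr 22.
Add 9 hours and 53 minutes leg 1 → 11:38 AM UTC.
Add 7 hours 59 minutes layover in Marquesas → 7:37 PM UTC.
Add 14 hours and 15 minutes leg 2 → 9:52 AM UTC (Apr 23).
Yangon is UTC+6:30, so local arrival = 9:52 AM + 6:30 = 4:22 PM on Apr 23.

4:22 PM on April 23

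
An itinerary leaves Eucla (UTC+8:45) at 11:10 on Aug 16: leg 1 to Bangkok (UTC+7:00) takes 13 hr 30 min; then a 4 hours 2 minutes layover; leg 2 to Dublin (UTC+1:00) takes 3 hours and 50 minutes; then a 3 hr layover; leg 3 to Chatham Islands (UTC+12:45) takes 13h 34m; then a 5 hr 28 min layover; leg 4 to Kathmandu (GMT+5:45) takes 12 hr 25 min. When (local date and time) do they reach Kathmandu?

15:59 on August 18

Convert departure to UTC: 11:10 − 8:45 = 02:25 UTC on Aug 16.
Add 13 hours 30 minutes leg 1 → 15:55 UTC.
Add 4 hours and 2 minutes layover in Bangkok → 19:57 UTC.
Add 3 hours and 50 minutes leg 2 → 23:47 UTC.
Add 3 hours layover in Dublin → 02:47 UTC (Aug 17).
Add 13 hours 34 minutes leg 3 → 16:21 UTC.
Add 5 hours 28 minutes layover in Chatham Islands → 21:49 UTC.
Add 12 hours 25 minutes leg 4 → 10:14 UTC (Aug 18).
Kathmandu is UTC+5:45, so local arrival = 10:14 + 5:45 = 15:59 on Aug 18.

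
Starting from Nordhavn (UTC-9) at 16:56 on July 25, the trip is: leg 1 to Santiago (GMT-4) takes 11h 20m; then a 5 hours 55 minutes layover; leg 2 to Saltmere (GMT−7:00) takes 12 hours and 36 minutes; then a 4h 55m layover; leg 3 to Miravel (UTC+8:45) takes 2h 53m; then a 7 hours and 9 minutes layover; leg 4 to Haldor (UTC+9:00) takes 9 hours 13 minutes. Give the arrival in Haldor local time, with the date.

Convert departure to UTC: 16:56 + 9:00 = 01:56 UTC on Jul 26.
Add 11 hours 20 minutes leg 1 → 13:16 UTC.
Add 5 hours and 55 minutes layover in Santiago → 19:11 UTC.
Add 12 hours and 36 minutes leg 2 → 07:47 UTC (Jul 27).
Add 4 hours and 55 minutes layover in Saltmere → 12:42 UTC.
Add 2 hours 53 minutes leg 3 → 15:35 UTC.
Add 7 hours and 9 minutes layover in Miravel → 22:44 UTC.
Add 9 hours 13 minutes leg 4 → 07:57 UTC (Jul 28).
Haldor is UTC+9:00, so local arrival = 07:57 + 9:00 = 16:57 on Jul 28.

16:57 on July 28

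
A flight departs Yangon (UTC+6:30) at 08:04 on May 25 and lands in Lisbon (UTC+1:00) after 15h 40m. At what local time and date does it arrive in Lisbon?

Lisbon is 5:30 behind Yangon.
After 15 hours 40 minutes it is 23:44 in Yangon.
Shift by the zone difference: 23:44 − 5:30 = 18:14 on May 25 in Lisbon.

18:14 on May 25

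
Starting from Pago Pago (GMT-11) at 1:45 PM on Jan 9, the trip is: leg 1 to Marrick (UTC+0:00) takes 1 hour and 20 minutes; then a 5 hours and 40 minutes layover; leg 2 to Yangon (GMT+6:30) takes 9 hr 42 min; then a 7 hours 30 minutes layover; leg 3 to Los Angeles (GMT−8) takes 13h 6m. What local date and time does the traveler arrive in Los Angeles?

6:03 AM on January 11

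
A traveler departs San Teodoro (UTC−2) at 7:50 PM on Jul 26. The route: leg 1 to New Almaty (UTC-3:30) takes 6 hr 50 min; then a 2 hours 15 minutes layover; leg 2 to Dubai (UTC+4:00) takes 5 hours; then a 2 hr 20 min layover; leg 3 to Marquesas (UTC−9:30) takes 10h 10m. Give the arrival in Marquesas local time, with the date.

2:55 PM on July 27

Convert departure to UTC: 7:50 PM + 2:00 = 9:50 PM UTC on Jul 26.
Add 6 hours 50 minutes leg 1 → 4:40 AM UTC (Jul 27).
Add 2 hours and 15 minutes layover in New Almaty → 6:55 AM UTC.
Add 5 hours leg 2 → 11:55 AM UTC.
Add 2 hours and 20 minutes layover in Dubai → 2:15 PM UTC.
Add 10 hours and 10 minutes leg 3 → 12:25 AM UTC (Jul 28).
Marquesas is UTC−9:30, so local arrival = 12:25 AM − 9:30 = 2:55 PM on Jul 27.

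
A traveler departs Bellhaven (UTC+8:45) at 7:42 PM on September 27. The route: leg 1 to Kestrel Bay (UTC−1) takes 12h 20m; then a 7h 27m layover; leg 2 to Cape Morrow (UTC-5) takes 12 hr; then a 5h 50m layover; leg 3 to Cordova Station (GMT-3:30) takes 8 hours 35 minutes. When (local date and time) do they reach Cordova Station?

5:39 AM on September 29

Convert departure to UTC: 7:42 PM − 8:45 = 10:57 AM UTC on Sep 27.
Add 12 hours and 20 minutes leg 1 → 11:17 PM UTC.
Add 7 hours and 27 minutes layover in Kestrel Bay → 6:44 AM UTC (Sep 28).
Add 12 hours leg 2 → 6:44 PM UTC.
Add 5 hours 50 minutes layover in Cape Morrow → 12:34 AM UTC (Sep 29).
Add 8 hours 35 minutes leg 3 → 9:09 AM UTC.
Cordova Station is UTC−3:30, so local arrival = 9:09 AM − 3:30 = 5:39 AM on Sep 29.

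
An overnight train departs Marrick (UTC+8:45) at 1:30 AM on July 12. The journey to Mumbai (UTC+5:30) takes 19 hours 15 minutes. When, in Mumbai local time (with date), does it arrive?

Convert departure to UTC: 1:30 AM − 8:45 = 4:45 PM UTC on Jul 11.
Add 19 hours 15 minutes travel time → 12:00 PM UTC (Jul 12).
Mumbai is UTC+5:30, so local arrival = 12:00 PM + 5:30 = 5:30 PM on Jul 12.

5:30 PM on Jul 12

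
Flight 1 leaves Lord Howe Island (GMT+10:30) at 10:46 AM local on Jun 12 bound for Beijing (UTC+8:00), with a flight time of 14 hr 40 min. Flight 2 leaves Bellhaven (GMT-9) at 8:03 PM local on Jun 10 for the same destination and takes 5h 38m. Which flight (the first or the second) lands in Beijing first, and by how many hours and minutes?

the second, by 28 hours 15 minutes

Flight 1 in UTC: 10:46 AM − 10:30 = 12:16 AM on Jun 12.
+14 hours and 40 minutes → arrive 2:56 PM UTC on Jun 12.
Flight 2 in UTC: 8:03 PM + 9:00 = 5:03 AM on Jun 11.
+5 hours 38 minutes → arrive 10:41 AM UTC on Jun 11.
Flight 2 lands earlier by 28 hours 15 minutes.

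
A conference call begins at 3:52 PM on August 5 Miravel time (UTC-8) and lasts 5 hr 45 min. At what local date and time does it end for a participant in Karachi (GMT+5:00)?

10:37 AM on Aug 6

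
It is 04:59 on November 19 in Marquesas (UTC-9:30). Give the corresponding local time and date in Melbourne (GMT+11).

Melbourne is 20:30 ahead of Marquesas.
Shift by the zone difference: 04:59 + 20:30 = 01:29 on Nov 20 in Melbourne.

01:29 on November 20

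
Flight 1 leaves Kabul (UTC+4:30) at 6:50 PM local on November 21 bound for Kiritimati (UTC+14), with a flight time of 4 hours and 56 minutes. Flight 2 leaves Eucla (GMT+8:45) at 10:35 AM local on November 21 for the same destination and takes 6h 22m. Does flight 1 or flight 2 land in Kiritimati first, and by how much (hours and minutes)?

Flight 1 in UTC: 6:50 PM − 4:30 = 2:20 PM on Nov 21.
+4 hours 56 minutes → arrive 7:16 PM UTC on Nov 21.
Flight 2 in UTC: 10:35 AM − 8:45 = 1:50 AM on Nov 21.
+6 hours 22 minutes → arrive 8:12 AM UTC on Nov 21.
Flight 2 lands earlier by 11 hours 4 minutes.

the second, by 11 hours 4 minutes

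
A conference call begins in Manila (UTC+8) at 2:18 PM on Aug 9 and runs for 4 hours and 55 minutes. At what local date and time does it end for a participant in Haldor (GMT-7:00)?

Convert start to UTC: 2:18 PM − 8:00 = 6:18 AM UTC on Aug 9.
Add 4 hours and 55 minutes duration → 11:13 AM UTC.
Haldor is UTC−7:00, so local end time = 11:13 AM − 7:00 = 4:13 AM on Aug 9.

4:13 AM on August 9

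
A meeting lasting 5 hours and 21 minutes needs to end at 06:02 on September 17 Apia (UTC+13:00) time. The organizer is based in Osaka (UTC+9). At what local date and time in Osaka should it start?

Target end time in UTC: 06:02 − 13:00 = 17:02 on Sep 16.
Subtract 5 hours and 21 minutes → start 11:41 UTC on Sep 16.
Osaka is UTC+9:00: 11:41 + 9:00 = 20:41 on Sep 16.

20:41 on September 16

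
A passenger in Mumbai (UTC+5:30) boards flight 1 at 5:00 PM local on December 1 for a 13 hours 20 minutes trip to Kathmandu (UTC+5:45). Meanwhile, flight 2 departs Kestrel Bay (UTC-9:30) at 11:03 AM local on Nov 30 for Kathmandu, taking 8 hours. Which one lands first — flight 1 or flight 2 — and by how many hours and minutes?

the second, by 20 hours 17 minutes

Flight 1 in UTC: 5:00 PM − 5:30 = 11:30 AM on Dec 1.
+13 hours 20 minutes → arrive 12:50 AM UTC on Dec 2.
Flight 2 in UTC: 11:03 AM + 9:30 = 8:33 PM on Nov 30.
+8 hours → arrive 4:33 AM UTC on Dec 1.
Flight 2 lands earlier by 20 hours 17 minutes.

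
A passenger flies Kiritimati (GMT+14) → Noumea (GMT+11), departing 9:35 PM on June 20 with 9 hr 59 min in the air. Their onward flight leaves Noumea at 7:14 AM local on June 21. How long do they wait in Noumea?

2 hours 40 minutes

Convert departure to UTC: 9:35 PM − 14:00 = 7:35 AM UTC on Jun 20.
Add 9 hours 59 minutes flight time → 5:34 PM UTC.
Noumea is UTC+11:00, so local arrival = 5:34 PM + 11:00 = 4:34 AM on Jun 21.
Layover = 7:14 AM − 4:34 AM = 2 hours 40 minutes.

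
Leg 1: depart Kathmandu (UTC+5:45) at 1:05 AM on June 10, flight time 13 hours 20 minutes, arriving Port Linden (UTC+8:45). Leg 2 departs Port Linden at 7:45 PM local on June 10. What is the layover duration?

Convert departure to UTC: 1:05 AM − 5:45 = 7:20 PM UTC on Jun 9.
Add 13 hours 20 minutes flight time → 8:40 AM UTC (Jun 10).
Port Linden is UTC+8:45, so local arrival = 8:40 AM + 8:45 = 5:25 PM on Jun 10.
Layover = 7:45 PM − 5:25 PM = 2 hours 20 minutes.

2 hours 20 minutes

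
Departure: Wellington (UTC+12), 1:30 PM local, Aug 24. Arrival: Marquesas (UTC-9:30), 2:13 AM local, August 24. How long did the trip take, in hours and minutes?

10 hours 13 minutes

Marquesas is 21:30 behind Wellington.
Clock-face elapsed time (ignoring zones) is −11 hours 17 minutes.
Actual elapsed = −11 hours 17 minutes + 21:30 = 10 hours 13 minutes.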